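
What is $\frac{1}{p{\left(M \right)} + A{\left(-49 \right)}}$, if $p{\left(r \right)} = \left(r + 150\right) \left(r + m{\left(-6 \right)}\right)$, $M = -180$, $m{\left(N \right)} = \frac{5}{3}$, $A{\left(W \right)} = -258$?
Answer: $\frac{1}{5092} \approx 0.00019639$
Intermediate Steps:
$m{\left(N \right)} = \frac{5}{3}$ ($m{\left(N \right)} = 5 \cdot \frac{1}{3} = \frac{5}{3}$)
$p{\left(r \right)} = \left(150 + r\right) \left(\frac{5}{3} + r\right)$ ($p{\left(r \right)} = \left(r + 150\right) \left(r + \frac{5}{3}\right) = \left(150 + r\right) \left(\frac{5}{3} + r\right)$)
$\frac{1}{p{\left(M \right)} + A{\left(-49 \right)}} = \frac{1}{\left(250 + \left(-180\right)^{2} + \frac{455}{3} \left(-180\right)\right) - 258} = \frac{1}{\left(250 + 32400 - 27300\right) - 258} = \frac{1}{5350 - 258} = \frac{1}{5092}$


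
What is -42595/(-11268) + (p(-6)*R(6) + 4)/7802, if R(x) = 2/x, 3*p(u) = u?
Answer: 166181875/43956468 ≈ 3.7806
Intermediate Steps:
p(u) = u/3
-42595/(-11268) + (p(-6)*R(6) + 4)/7802 = -42595/(-11268) + (((⅓)*(-6))*(2/6) + 4)/7802 = -42595*(-1/11268) + (-4/6 + 4)*(1/7802) = 42595/11268 + (-2*⅓ + 4)*(1/7802) = 42595/11268 + (-⅔ + 4)*(1/7802) = 42595/11268 + (10/3)*(1/7802) = 42595/11268 + 5/11703 = 166181875/43956468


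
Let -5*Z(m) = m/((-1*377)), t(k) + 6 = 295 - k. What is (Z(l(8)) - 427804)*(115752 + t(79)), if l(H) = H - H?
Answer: -49609007448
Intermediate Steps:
l(H) = 0
t(k) = 289 - k (t(k) = -6 + (295 - k) = 289 - k)
Z(m) = m/1885 (Z(m) = -m/(5*((-1*377))) = -m/(5*(-377)) = -m*(-1)/(5*377) = -(-1)*m/1885 = m/1885)
(Z(l(8)) - 427804)*(115752 + t(79)) = ((1/1885)*0 - 427804)*(115752 + (289 - 1*79)) = (0 - 427804)*(115752 + (289 - 79)) = -427804*(115752 + 210) = -427804*115962 = -49609007448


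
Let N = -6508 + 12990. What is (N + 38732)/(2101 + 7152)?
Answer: 45214/9253 ≈ 4.8864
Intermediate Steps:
N = 6482
(N + 38732)/(2101 + 7152) = (6482 + 38732)/(2101 + 7152) = 45214/9253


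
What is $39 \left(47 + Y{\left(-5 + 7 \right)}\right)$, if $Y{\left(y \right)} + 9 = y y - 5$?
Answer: $1443$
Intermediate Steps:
$Y{\left(y \right)} = -14 + y^{2}$ ($Y{\left(y \right)} = -9 + \left(y y - 5\right) = -9 + \left(y^{2} - 5\right) = -9 + \left(-5 + y^{2}\right) = -14 + y^{2}$)
$39 \left(47 + Y{\left(-5 + 7 \right)}\right) = 39 \left(47 - \left(14 - \left(-5 + 7\right)^{2}\right)\right) = 39 \left(47 - \left(14 - 2^{2}\right)\right) = 39 \left(47 + \left(-14 + 4\right)\right) = 39 \left(47 - 10\right) = 39 \cdot 37 = 1443$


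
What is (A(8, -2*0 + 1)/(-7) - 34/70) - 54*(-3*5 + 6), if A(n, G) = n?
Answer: 16953/35 ≈ 484.37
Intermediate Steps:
(A(8, -2*0 + 1)/(-7) - 34/70) - 54*(-3*5 + 6) = (8/(-7) - 34/70) - 54*(-3*5 + 6) = (8*(-⅐) - 34*1/70) - 54*(-15 + 6) = (-8/7 - 17/35) - 54*(-9) = -57/35 + 486 = 16953/35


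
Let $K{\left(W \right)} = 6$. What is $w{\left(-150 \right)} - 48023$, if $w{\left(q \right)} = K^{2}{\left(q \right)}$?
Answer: $-47987$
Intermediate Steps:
$w{\left(q \right)} = 36$ ($w{\left(q \right)} = 6^{2} = 36$)
$w{\left(-150 \right)} - 48023 = 36 - 48023 = -47987$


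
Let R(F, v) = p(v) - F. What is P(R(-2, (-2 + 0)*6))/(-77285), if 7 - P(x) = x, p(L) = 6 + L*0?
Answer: 1/77285 ≈ 1.2939e-5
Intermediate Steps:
p(L) = 6 (p(L) = 6 + 0 = 6)
R(F, v) = 6 - F
P(x) = 7 - x
P(R(-2, (-2 + 0)*6))/(-77285) = (7 - (6 - 1*(-2)))/(-77285) = (7 - (6 + 2))*(-1/77285) = (7 - 1*8)*(-1/77285) = (7 - 8)*(-1/77285) = -1*(-1/77285) = 1/77285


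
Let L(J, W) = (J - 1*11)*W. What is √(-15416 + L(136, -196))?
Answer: 2*I*√9979 ≈ 199.79*I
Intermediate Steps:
L(J, W) = W*(-11 + J) (L(J, W) = (J - 11)*W = (-11 + J)*W = W*(-11 + J))
√(-15416 + L(136, -196)) = √(-15416 - 196*(-11 + 136)) = √(-15416 - 196*125) = √(-15416 - 24500) = √(-39916) = 2*I*√9979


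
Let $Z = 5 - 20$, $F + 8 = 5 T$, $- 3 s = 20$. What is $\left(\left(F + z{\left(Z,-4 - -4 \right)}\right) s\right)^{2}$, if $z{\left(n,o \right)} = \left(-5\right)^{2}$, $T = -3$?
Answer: $\frac{1600}{9} \approx 177.78$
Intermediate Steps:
$s = - \frac{20}{3}$ ($s = \left(- \frac{1}{3}\right) 20 = - \frac{20}{3} \approx -6.6667$)
$F = -23$ ($F = -8 + 5 \left(-3\right) = -8 - 15 = -23$)
$Z = -15$ ($Z = 5 - 20 = -15$)
$z{\left(n,o \right)} = 25$
$\left(\left(F + z{\left(Z,-4 - -4 \right)}\right) s\right)^{2} = \left(\left(-23 + 25\right) \left(- \frac{20}{3}\right)\right)^{2} = \left(2 \left(- \frac{20}{3}\right)\right)^{2} = \left(- \frac{40}{3}\right)^{2} = \frac{1600}{9}$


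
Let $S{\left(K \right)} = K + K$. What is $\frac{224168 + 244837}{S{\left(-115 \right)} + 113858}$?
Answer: $\frac{156335}{37876} \approx 4.1275$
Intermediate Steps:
$S{\left(K \right)} = 2 K$
$\frac{224168 + 244837}{S{\left(-115 \right)} + 113858} = \frac{224168 + 244837}{2 \left(-115\right) + 113858} = \frac{469005}{-230 + 113858} = \frac{469005}{113628} = 469005 \cdot \frac{1}{113628} = \frac{156335}{37876}$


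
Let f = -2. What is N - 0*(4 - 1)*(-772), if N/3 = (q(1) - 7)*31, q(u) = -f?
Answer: -465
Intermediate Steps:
q(u) = 2 (q(u) = -1*(-2) = 2)
N = -465 (N = 3*((2 - 7)*31) = 3*(-5*31) = 3*(-155) = -465)
N - 0*(4 - 1)*(-772) = -465 - 0*(4 - 1)*(-772) = -465 - 0*3*(-772) = -465 - 0*(-772) = -465 - 1*0 = -465 + 0 = -465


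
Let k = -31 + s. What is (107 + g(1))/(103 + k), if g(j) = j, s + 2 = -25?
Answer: 12/5 ≈ 2.4000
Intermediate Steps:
s = -27 (s = -2 - 25 = -27)
k = -58 (k = -31 - 27 = -58)
(107 + g(1))/(103 + k) = (107 + 1)/(103 - 58) = 108/45 = 108*(1/45) = 12/5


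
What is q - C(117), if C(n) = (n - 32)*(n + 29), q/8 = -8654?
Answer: -81642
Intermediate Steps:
q = -69232 (q = 8*(-8654) = -69232)
C(n) = (-32 + n)*(29 + n)
q - C(117) = -69232 - (-928 + 117**2 - 3*117) = -69232 - (-928 + 13689 - 351) = -69232 - 1*12410 = -69232 - 12410 = -81642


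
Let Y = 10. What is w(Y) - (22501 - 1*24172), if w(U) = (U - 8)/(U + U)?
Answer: 16711/10 ≈ 1671.1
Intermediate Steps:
w(U) = (-8 + U)/(2*U) (w(U) = (-8 + U)/((2*U)) = (-8 + U)*(1/(2*U)) = (-8 + U)/(2*U))
w(Y) - (22501 - 1*24172) = (½)*(-8 + 10)/10 - (22501 - 1*24172) = (½)*(⅒)*2 - (22501 - 24172) = ⅒ - 1*(-1671) = ⅒ + 1671 = 16711/10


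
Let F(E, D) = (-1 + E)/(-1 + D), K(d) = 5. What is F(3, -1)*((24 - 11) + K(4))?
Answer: -18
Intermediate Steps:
F(E, D) = (-1 + E)/(-1 + D)
F(3, -1)*((24 - 11) + K(4)) = ((-1 + 3)/(-1 - 1))*((24 - 11) + 5) = (2/(-2))*(13 + 5) = -1/2*2*18 = -1*18 = -18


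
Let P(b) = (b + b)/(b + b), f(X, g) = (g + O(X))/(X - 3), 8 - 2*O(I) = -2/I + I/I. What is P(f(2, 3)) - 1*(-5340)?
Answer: 5341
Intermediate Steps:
O(I) = 7/2 + 1/I (O(I) = 4 - (-2/I + I/I)/2 = 4 - (-2/I + 1)/2 = 4 - (1 - 2/I)/2 = 4 + (-1/2 + 1/I) = 7/2 + 1/I)
f(X, g) = (7/2 + g + 1/X)/(-3 + X) (f(X, g) = (g + (7/2 + 1/X))/(X - 3) = (7/2 + g + 1/X)/(-3 + X))
P(b) = 1 (P(b) = (2*b)/((2*b)) = (2*b)*(1/(2*b)) = 1)
P(f(2, 3)) - 1*(-5340) = 1 - 1*(-5340) = 1 + 5340 = 5341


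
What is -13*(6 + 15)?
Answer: -273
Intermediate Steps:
-13*(6 + 15) = -13*21 = -273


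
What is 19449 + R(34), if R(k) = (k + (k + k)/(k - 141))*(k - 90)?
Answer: 1881123/107 ≈ 17581.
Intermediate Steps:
R(k) = (-90 + k)*(k + 2*k/(-141 + k)) (R(k) = (k + (2*k)/(-141 + k))*(-90 + k) = (k + 2*k/(-141 + k))*(-90 + k) = (-90 + k)*(k + 2*k/(-141 + k)))
19449 + R(34) = 19449 + 34*(12510 + 34² - 229*34)/(-141 + 34) = 19449 + 34*(12510 + 1156 - 7786)/(-107) = 19449 + 34*(-1/107)*5880 = 19449 - 199920/107 = 1881123/107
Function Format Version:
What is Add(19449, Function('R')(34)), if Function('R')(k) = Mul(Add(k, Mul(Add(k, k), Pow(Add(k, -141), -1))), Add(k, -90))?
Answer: Rational(1881123, 107) ≈ 17581.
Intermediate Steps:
Function('R')(k) = Mul(Add(-90, k), Add(k, Mul(2, k, Pow(Add(-141, k), -1)))) (Function('R')(k) = Mul(Add(k, Mul(Mul(2, k), Pow(Add(-141, k), -1))), Add(-90, k)) = Mul(Add(k, Mul(2, k, Pow(Add(-141, k), -1))), Add(-90, k)) = Mul(Add(-90, k), Add(k, Mul(2, k, Pow(Add(-141, k), -1)))))
Add(19449, Function('R')(34)) = Add(19449, Mul(34, Pow(Add(-141, 34), -1), Add(12510, Pow(34, 2), Mul(-229, 34)))) = Add(19449, Mul(34, Pow(-107, -1), Add(12510, 1156, -7786))) = Add(19449, Mul(34, Rational(-1, 107), 5880)) = Add(19449, Rational(-199920, 107)) = Rational(1881123, 107)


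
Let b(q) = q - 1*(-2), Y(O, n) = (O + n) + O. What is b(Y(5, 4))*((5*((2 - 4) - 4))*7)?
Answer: -3360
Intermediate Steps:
Y(O, n) = n + 2*O
b(q) = 2 + q (b(q) = q + 2 = 2 + q)
b(Y(5, 4))*((5*((2 - 4) - 4))*7) = (2 + (4 + 2*5))*((5*((2 - 4) - 4))*7) = (2 + (4 + 10))*((5*(-2 - 4))*7) = (2 + 14)*((5*(-6))*7) = 16*(-30*7) = 16*(-210) = -3360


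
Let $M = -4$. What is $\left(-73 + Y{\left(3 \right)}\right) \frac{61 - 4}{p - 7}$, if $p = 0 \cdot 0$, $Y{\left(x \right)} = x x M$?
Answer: $\frac{6213}{7} \approx 887.57$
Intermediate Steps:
$Y{\left(x \right)} = - 4 x^{2}$ ($Y{\left(x \right)} = x x \left(-4\right) = x^{2} \left(-4\right) = - 4 x^{2}$)
$p = 0$
$\left(-73 + Y{\left(3 \right)}\right) \frac{61 - 4}{p - 7} = \left(-73 - 4 \cdot 3^{2}\right) \frac{61 - 4}{0 - 7} = \left(-73 - 36\right) \frac{57}{-7} = \left(-73 - 36\right) 57 \left(- \frac{1}{7}\right) = \left(-109\right) \left(- \frac{57}{7}\right) = \frac{6213}{7}$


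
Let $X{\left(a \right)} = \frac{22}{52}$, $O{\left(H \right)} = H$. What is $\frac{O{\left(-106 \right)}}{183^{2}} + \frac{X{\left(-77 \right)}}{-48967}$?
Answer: $- \frac{135321431}{42636252438} \approx -0.0031739$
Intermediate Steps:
$X{\left(a \right)} = \frac{11}{26}$ ($X{\left(a \right)} = 22 \cdot \frac{1}{52} = \frac{11}{26}$)
$\frac{O{\left(-106 \right)}}{183^{2}} + \frac{X{\left(-77 \right)}}{-48967} = - \frac{106}{183^{2}} + \frac{11}{26 \left(-48967\right)} = - \frac{106}{33489} + \frac{11}{26} \left(- \frac{1}{48967}\right) = \left(-106\right) \frac{1}{33489} - \frac{11}{1273142} = - \frac{106}{33489} - \frac{11}{1273142} = - \frac{135321431}{42636252438}$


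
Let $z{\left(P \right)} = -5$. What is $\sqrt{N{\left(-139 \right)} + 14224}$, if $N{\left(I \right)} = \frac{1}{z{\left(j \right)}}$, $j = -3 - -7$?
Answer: $\frac{\sqrt{355595}}{5} \approx 119.26$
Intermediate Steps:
$j = 4$ ($j = -3 + 7 = 4$)
$N{\left(I \right)} = - \frac{1}{5}$ ($N{\left(I \right)} = \frac{1}{-5} = - \frac{1}{5}$)
$\sqrt{N{\left(-139 \right)} + 14224} = \sqrt{- \frac{1}{5} + 14224} = \sqrt{\frac{71119}{5}} = \frac{\sqrt{355595}}{5}$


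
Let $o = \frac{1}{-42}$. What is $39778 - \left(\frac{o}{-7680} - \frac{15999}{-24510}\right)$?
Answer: $\frac{2096516956099}{52706304} \approx 39777.0$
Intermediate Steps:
$o = - \frac{1}{42} \approx -0.02381$
$39778 - \left(\frac{o}{-7680} - \frac{15999}{-24510}\right) = 39778 - \left(- \frac{1}{42 \left(-7680\right)} - \frac{15999}{-24510}\right) = 39778 - \left(\left(- \frac{1}{42}\right) \left(- \frac{1}{7680}\right) - - \frac{5333}{8170}\right) = 39778 - \left(\frac{1}{322560} + \frac{5333}{8170}\right) = 39778 - \frac{34404413}{52706304} = \frac{2096516956099}{52706304}$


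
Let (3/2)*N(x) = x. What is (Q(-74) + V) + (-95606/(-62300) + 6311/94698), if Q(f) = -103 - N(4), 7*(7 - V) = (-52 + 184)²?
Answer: -1907226899164/737460675 ≈ -2586.2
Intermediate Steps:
N(x) = 2*x/3
V = -17375/7 (V = 7 - (-52 + 184)²/7 = 7 - ⅐*132² = 7 - ⅐*17424 = 7 - 17424/7 = -17375/7 ≈ -2482.1)
Q(f) = -317/3 (Q(f) = -103 - 2*4/3 = -103 - 1*8/3 = -103 - 8/3 = -317/3)
(Q(-74) + V) + (-95606/(-62300) + 6311/94698) = (-317/3 - 17375/7) + (-95606/(-62300) + 6311/94698) = -54344/21 + (-95606*(-1/62300) + 6311*(1/94698)) = -54344/21 + (6829/4450 + 6311/94698) = -54344/21 + 168694148/105351525 = -1907226899164/737460675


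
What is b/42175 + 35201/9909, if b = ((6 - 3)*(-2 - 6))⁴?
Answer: 4772170559/417912075 ≈ 11.419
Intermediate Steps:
b = 331776 (b = (3*(-8))⁴ = (-24)⁴ = 331776)
b/42175 + 35201/9909 = 331776/42175 + 35201/9909 = 4772170559/417912075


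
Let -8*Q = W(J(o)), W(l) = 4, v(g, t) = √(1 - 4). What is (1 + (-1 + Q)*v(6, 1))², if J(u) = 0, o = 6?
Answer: (2 - 3*I*√3)²/4 ≈ -5.75 - 5.1962*I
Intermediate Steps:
v(g, t) = I*√3 (v(g, t) = √(-3) = I*√3)
Q = -½ (Q = -⅛*4 = -½ ≈ -0.50000)
(1 + (-1 + Q)*v(6, 1))² = (1 + (-1 - ½)*(I*√3))² = (1 - 3*I*√3/2)²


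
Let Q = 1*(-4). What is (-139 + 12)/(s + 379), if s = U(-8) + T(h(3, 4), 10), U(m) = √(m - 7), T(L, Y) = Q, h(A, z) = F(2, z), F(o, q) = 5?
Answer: -3175/9376 + 127*I*√15/140640 ≈ -0.33863 + 0.0034974*I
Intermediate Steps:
h(A, z) = 5
Q = -4
T(L, Y) = -4
U(m) = √(-7 + m)
s = -4 + I*√15 (s = √(-7 - 8) - 4 = √(-15) - 4 = I*√15 - 4 = -4 + I*√15 ≈ -4.0 + 3.873*I)
(-139 + 12)/(s + 379) = (-139 + 12)/((-4 + I*√15) + 379) = -127/(375 + I*√15)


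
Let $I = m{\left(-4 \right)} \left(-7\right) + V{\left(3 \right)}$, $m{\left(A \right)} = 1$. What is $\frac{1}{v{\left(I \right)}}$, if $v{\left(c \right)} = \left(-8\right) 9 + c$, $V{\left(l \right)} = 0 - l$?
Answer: $- \frac{1}{82} \approx -0.012195$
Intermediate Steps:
$V{\left(l \right)} = - l$
$I = -10$ ($I = 1 \left(-7\right) - 3 = -7 - 3 = -10$)
$v{\left(c \right)} = -72 + c$
$\frac{1}{v{\left(I \right)}} = \frac{1}{-72 - 10} = \frac{1}{-82} = - \frac{1}{82}$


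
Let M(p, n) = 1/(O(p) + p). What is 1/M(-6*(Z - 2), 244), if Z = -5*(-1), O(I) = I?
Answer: -36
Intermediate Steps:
Z = 5
M(p, n) = 1/(2*p) (M(p, n) = 1/(p + p) = 1/(2*p))
1/M(-6*(Z - 2), 244) = 1/(1/(2*((-6*(5 - 2))))) = 1/(1/(2*((-6*3)))) = 1/((½)/(-18)) = 1/((½)*(-1/18)) = 1/(-1/36) = -36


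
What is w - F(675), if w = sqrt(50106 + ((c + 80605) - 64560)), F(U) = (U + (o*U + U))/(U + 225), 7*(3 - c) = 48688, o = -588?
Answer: 879/2 + sqrt(2900730)/7 ≈ 682.81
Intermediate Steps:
c = -48667/7 (c = 3 - 1/7*48688 = 3 - 48688/7 = -48667/7 ≈ -6952.4)
F(U) = -586*U/(225 + U) (F(U) = (U + (-588*U + U))/(U + 225) = (U - 587*U)/(225 + U) = (-586*U)/(225 + U) = -586*U/(225 + U))
w = sqrt(2900730)/7 (w = sqrt(50106 + ((-48667/7 + 80605) - 64560)) = sqrt(50106 + (515568/7 - 64560)) = sqrt(50106 + 63648/7) = sqrt(414390/7) = sqrt(2900730)/7 ≈ 243.31)
w - F(675) = sqrt(2900730)/7 - (-586)*675/(225 + 675) = sqrt(2900730)/7 - (-586)*675/900 = sqrt(2900730)/7 - 1*(-879/2) = sqrt(2900730)/7 + 879/2 = 879/2 + sqrt(2900730)/7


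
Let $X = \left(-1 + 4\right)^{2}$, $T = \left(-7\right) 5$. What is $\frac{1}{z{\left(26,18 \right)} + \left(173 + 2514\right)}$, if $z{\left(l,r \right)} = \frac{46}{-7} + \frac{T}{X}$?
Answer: $\frac{63}{168622} \approx 0.00037362$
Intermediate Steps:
$T = -35$
$X = 9$ ($X = 3^{2} = 9$)
$z{\left(l,r \right)} = - \frac{659}{63}$ ($z{\left(l,r \right)} = \frac{46}{-7} - \frac{35}{9} = 46 \left(- \frac{1}{7}\right) - \frac{35}{9} = - \frac{46}{7} - \frac{35}{9} = - \frac{659}{63}$)
$\frac{1}{z{\left(26,18 \right)} + \left(173 + 2514\right)} = \frac{1}{- \frac{659}{63} + \left(173 + 2514\right)} = \frac{1}{- \frac{659}{63} + 2687} = \frac{1}{\frac{168622}{63}} = \frac{63}{168622}$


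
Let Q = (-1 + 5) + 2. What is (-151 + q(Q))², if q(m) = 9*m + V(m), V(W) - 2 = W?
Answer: 7921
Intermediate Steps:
Q = 6 (Q = 4 + 2 = 6)
V(W) = 2 + W
q(m) = 2 + 10*m (q(m) = 9*m + (2 + m) = 2 + 10*m)
(-151 + q(Q))² = (-151 + (2 + 10*6))² = (-151 + (2 + 60))² = (-151 + 62)² = (-89)² = 7921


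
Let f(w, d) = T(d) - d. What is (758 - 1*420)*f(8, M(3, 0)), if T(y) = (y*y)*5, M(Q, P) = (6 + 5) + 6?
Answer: 482664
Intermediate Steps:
M(Q, P) = 17 (M(Q, P) = 11 + 6 = 17)
T(y) = 5*y² (T(y) = y²*5 = 5*y²)
f(w, d) = -d + 5*d² (f(w, d) = 5*d² - d = -d + 5*d²)
(758 - 1*420)*f(8, M(3, 0)) = (758 - 1*420)*(17*(-1 + 5*17)) = (758 - 420)*(17*(-1 + 85)) = 338*(17*84) = 338*1428 = 482664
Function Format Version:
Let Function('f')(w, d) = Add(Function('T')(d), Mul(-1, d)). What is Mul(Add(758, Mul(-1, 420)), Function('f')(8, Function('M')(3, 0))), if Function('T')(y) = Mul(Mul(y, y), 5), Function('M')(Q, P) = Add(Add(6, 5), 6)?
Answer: 482664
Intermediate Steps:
Function('M')(Q, P) = 17 (Function('M')(Q, P) = Add(11, 6) = 17)
Function('T')(y) = Mul(5, Pow(y, 2)) (Function('T')(y) = Mul(Pow(y, 2), 5) = Mul(5, Pow(y, 2)))
Function('f')(w, d) = Add(Mul(-1, d), Mul(5, Pow(d, 2))) (Function('f')(w, d) = Add(Mul(5, Pow(d, 2)), Mul(-1, d)) = Add(Mul(-1, d), Mul(5, Pow(d, 2))))
Mul(Add(758, Mul(-1, 420)), Function('f')(8, Function('M')(3, 0))) = Mul(Add(758, Mul(-1, 420)), Mul(17, Add(-1, Mul(5, 17)))) = Mul(Add(758, -420), Mul(17, Add(-1, 85))) = Mul(338, Mul(17, 84)) = Mul(338, 1428) = 482664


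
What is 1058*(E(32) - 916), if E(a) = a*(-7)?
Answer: -1206120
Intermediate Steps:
E(a) = -7*a
1058*(E(32) - 916) = 1058*(-7*32 - 916) = 1058*(-224 - 916) = 1058*(-1140) = -1206120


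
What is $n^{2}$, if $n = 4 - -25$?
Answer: $841$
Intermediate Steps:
$n = 29$ ($n = 4 + 25 = 29$)
$n^{2} = 29^{2} = 841$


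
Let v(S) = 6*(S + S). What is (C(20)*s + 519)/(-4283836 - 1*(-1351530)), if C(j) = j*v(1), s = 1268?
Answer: -304839/2932306 ≈ -0.10396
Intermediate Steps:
v(S) = 12*S (v(S) = 6*(2*S) = 12*S)
C(j) = 12*j (C(j) = j*(12*1) = j*12 = 12*j)
(C(20)*s + 519)/(-4283836 - 1*(-1351530)) = ((12*20)*1268 + 519)/(-4283836 - 1*(-1351530)) = (240*1268 + 519)/(-4283836 + 1351530) = (304320 + 519)/(-2932306) = 304839*(-1/2932306) = -304839/2932306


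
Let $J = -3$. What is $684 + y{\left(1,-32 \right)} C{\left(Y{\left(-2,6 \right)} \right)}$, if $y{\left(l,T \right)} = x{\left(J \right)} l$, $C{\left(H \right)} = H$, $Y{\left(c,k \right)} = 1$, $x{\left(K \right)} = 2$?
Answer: $686$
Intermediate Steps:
$y{\left(l,T \right)} = 2 l$
$684 + y{\left(1,-32 \right)} C{\left(Y{\left(-2,6 \right)} \right)} = 684 + 2 \cdot 1 \cdot 1 = 684 + 2 \cdot 1 = 684 + 2 = 686$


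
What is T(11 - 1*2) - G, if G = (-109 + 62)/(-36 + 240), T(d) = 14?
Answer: 2903/204 ≈ 14.230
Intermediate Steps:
G = -47/204 ≈ -0.23039
T(11 - 1*2) - G = 14 - 1*(-47/204) = 14 + 47/204 = 2903/204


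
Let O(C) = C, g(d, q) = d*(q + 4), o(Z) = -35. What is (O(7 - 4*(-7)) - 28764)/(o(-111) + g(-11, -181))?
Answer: -28729/1912 ≈ -15.026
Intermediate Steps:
g(d, q) = d*(4 + q)
(O(7 - 4*(-7)) - 28764)/(o(-111) + g(-11, -181)) = ((7 - 4*(-7)) - 28764)/(-35 - 11*(4 - 181)) = ((7 + 28) - 28764)/(-35 - 11*(-177)) = (35 - 28764)/(-35 + 1947) = -28729/1912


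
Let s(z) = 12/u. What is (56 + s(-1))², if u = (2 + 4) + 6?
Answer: 3249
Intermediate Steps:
u = 12 (u = 6 + 6 = 12)
s(z) = 1 (s(z) = 12/12 = 12*(1/12) = 1)
(56 + s(-1))² = (56 + 1)² = 57² = 3249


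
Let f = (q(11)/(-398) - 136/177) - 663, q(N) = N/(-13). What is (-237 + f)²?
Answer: 680492869463286889/838685976804 ≈ 8.1138e+5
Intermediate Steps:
q(N) = -N/13 (q(N) = N*(-1/13) = -N/13)
f = -607875791/915798 (f = (-1/13*11/(-398) - 136/177) - 663 = (-11/13*(-1/398) - 136*1/177) - 663 = (11/5174 - 136/177) - 663 = -701717/915798 - 663 = -607875791/915798 ≈ -663.77)
(-237 + f)² = (-237 - 607875791/915798)² = (-824919917/915798)² = 680492869463286889/838685976804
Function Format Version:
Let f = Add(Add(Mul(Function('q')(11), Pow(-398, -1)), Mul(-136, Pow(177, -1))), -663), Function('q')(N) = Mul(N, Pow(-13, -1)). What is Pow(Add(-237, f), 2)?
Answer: Rational(680492869463286889, 838685976804) ≈ 8.1138e+5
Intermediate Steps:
Function('q')(N) = Mul(Rational(-1, 13), N) (Function('q')(N) = Mul(N, Rational(-1, 13)) = Mul(Rational(-1, 13), N))
f = Rational(-607875791, 915798) (f = Add(Add(Mul(Mul(Rational(-1, 13), 11), Pow(-398, -1)), Mul(-136, Pow(177, -1))), -663) = Add(Add(Mul(Rational(-11, 13), Rational(-1, 398)), Mul(-136, Rational(1, 177))), -663) = Add(Add(Rational(11, 5174), Rational(-136, 177)), -663) = Add(Rational(-701717, 915798), -663) = Rational(-607875791, 915798) ≈ -663.77)
Pow(Add(-237, f), 2) = Pow(Add(-237, Rational(-607875791, 915798)), 2) = Pow(Rational(-824919917, 915798), 2) = Rational(680492869463286889, 838685976804)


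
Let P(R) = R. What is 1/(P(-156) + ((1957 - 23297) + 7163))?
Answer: -1/14333 ≈ -6.9769e-5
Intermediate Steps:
1/(P(-156) + ((1957 - 23297) + 7163)) = 1/(-156 + ((1957 - 23297) + 7163)) = 1/(-156 + (-21340 + 7163)) = 1/(-156 - 14177) = 1/(-14333) = -1/14333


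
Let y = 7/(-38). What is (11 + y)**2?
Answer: 168921/1444 ≈ 116.98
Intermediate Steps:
y = -7/38 (y = 7*(-1/38) = -7/38 ≈ -0.18421)
(11 + y)**2 = (11 - 7/38)**2 = (411/38)**2 = 168921/1444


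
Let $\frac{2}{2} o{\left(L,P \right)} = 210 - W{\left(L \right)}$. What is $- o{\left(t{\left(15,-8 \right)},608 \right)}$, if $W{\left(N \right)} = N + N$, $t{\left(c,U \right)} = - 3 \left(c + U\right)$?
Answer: $-252$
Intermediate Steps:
$t{\left(c,U \right)} = - 3 U - 3 c$ ($t{\left(c,U \right)} = - 3 \left(U + c\right) = - 3 U - 3 c$)
$W{\left(N \right)} = 2 N$
$o{\left(L,P \right)} = 210 - 2 L$
$- o{\left(t{\left(15,-8 \right)},608 \right)} = - (210 - 2 \left(\left(-3\right) \left(-8\right) - 45\right)) = - (210 - 2 \left(24 - 45\right)) = - (210 - -42) = - (210 + 42) = \left(-1\right) 252 = -252$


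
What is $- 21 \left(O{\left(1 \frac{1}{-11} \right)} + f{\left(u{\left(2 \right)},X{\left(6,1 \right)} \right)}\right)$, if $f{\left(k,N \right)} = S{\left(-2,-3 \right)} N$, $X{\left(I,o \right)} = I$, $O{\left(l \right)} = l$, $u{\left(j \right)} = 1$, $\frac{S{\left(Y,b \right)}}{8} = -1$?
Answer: $\frac{11109}{11} \approx 1009.9$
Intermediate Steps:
$S{\left(Y,b \right)} = -8$ ($S{\left(Y,b \right)} = 8 \left(-1\right) = -8$)
$f{\left(k,N \right)} = - 8 N$
$- 21 \left(O{\left(1 \frac{1}{-11} \right)} + f{\left(u{\left(2 \right)},X{\left(6,1 \right)} \right)}\right) = - 21 \left(1 \frac{1}{-11} - 48\right) = - 21 \left(1 \left(- \frac{1}{11}\right) - 48\right) = - 21 \left(- \frac{1}{11} - 48\right) = \left(-21\right) \left(- \frac{529}{11}\right) = \frac{11109}{11}$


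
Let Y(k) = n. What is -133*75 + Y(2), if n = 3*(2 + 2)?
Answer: -9963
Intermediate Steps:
n = 12 (n = 3*4 = 12)
Y(k) = 12
-133*75 + Y(2) = -133*75 + 12 = -9975 + 12 = -9963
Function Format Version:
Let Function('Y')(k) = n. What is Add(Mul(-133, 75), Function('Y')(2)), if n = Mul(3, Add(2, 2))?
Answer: -9963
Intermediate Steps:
n = 12 (n = Mul(3, 4) = 12)
Function('Y')(k) = 12
Add(Mul(-133, 75), Function('Y')(2)) = Add(Mul(-133, 75), 12) = Add(-9975, 12) = -9963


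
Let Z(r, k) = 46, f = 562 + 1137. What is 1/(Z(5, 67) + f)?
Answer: 1/1745 ≈ 0.00057307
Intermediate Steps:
f = 1699
1/(Z(5, 67) + f) = 1/(46 + 1699) = 1/1745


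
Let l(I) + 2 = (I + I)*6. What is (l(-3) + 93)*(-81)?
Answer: -4455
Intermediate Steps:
l(I) = -2 + 12*I (l(I) = -2 + (I + I)*6 = -2 + (2*I)*6 = -2 + 12*I)
(l(-3) + 93)*(-81) = ((-2 + 12*(-3)) + 93)*(-81) = ((-2 - 36) + 93)*(-81) = (-38 + 93)*(-81) = 55*(-81) = -4455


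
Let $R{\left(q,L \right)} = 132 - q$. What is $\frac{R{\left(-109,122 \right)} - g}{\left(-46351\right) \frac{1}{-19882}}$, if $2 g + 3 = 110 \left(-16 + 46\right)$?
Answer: $- \frac{27983915}{46351} \approx -603.74$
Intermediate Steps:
$g = \frac{3297}{2}$ ($g = - \frac{3}{2} + \frac{110 \left(-16 + 46\right)}{2} = - \frac{3}{2} + \frac{110 \cdot 30}{2} = - \frac{3}{2} + \frac{1}{2} \cdot 3300 = - \frac{3}{2} + 1650 = \frac{3297}{2} \approx 1648.5$)
$\frac{R{\left(-109,122 \right)} - g}{\left(-46351\right) \frac{1}{-19882}} = \frac{\left(132 - -109\right) - \frac{3297}{2}}{\left(-46351\right) \frac{1}{-19882}} = \frac{\left(132 + 109\right) - \frac{3297}{2}}{\left(-46351\right) \left(- \frac{1}{19882}\right)} = \frac{241 - \frac{3297}{2}}{\frac{46351}{19882}} = \left(- \frac{2815}{2}\right) \frac{19882}{46351} = - \frac{27983915}{46351}$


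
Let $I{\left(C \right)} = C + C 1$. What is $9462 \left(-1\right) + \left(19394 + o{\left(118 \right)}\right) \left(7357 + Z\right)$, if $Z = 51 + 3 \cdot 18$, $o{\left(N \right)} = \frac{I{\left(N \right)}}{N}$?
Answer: $144723490$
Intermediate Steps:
$I{\left(C \right)} = 2 C$ ($I{\left(C \right)} = C + C = 2 C$)
$o{\left(N \right)} = 2$ ($o{\left(N \right)} = \frac{2 N}{N} = 2$)
$Z = 105$ ($Z = 51 + 54 = 105$)
$9462 \left(-1\right) + \left(19394 + o{\left(118 \right)}\right) \left(7357 + Z\right) = 9462 \left(-1\right) + \left(19394 + 2\right) \left(7357 + 105\right) = -9462 + 19396 \cdot 7462 = -9462 + 144732952 = 144723490$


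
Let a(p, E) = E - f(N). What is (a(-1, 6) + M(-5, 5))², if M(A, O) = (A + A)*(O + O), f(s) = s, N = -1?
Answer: 8649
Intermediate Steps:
M(A, O) = 4*A*O (M(A, O) = (2*A)*(2*O) = 4*A*O)
a(p, E) = 1 + E (a(p, E) = E - 1*(-1) = E + 1 = 1 + E)
(a(-1, 6) + M(-5, 5))² = ((1 + 6) + 4*(-5)*5)² = (7 - 100)² = (-93)² = 8649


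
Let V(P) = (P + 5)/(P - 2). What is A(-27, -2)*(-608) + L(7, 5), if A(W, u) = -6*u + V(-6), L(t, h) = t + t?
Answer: -7358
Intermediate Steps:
L(t, h) = 2*t
V(P) = (5 + P)/(-2 + P)
A(W, u) = ⅛ - 6*u (A(W, u) = -6*u + (5 - 6)/(-2 - 6) = -6*u - 1/(-8) = -6*u - ⅛*(-1) = -6*u + ⅛ = ⅛ - 6*u)
A(-27, -2)*(-608) + L(7, 5) = (⅛ - 6*(-2))*(-608) + 2*7 = (⅛ + 12)*(-608) + 14 = (97/8)*(-608) + 14 = -7372 + 14 = -7358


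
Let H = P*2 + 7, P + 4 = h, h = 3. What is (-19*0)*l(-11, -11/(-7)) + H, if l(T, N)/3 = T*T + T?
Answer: 5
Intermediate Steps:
P = -1 (P = -4 + 3 = -1)
H = 5 (H = -1*2 + 7 = -2 + 7 = 5)
l(T, N) = 3*T + 3*T**2 (l(T, N) = 3*(T*T + T) = 3*(T**2 + T) = 3*(T + T**2) = 3*T + 3*T**2)
(-19*0)*l(-11, -11/(-7)) + H = (-19*0)*(3*(-11)*(1 - 11)) + 5 = 0*(3*(-11)*(-10)) + 5 = 0*330 + 5 = 0 + 5 = 5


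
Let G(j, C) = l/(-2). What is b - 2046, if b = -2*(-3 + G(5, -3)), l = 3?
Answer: -2037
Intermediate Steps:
G(j, C) = -3/2 (G(j, C) = 3/(-2) = 3*(-½) = -3/2)
b = 9 (b = -2*(-3 - 3/2) = -2*(-9/2) = 9)
b - 2046 = 9 - 2046 = -2037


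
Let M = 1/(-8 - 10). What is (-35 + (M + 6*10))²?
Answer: 201601/324 ≈ 622.23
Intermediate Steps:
M = -1/18 (M = 1/(-18) = -1/18 ≈ -0.055556)
(-35 + (M + 6*10))² = (-35 + (-1/18 + 6*10))² = (-35 + (-1/18 + 60))² = (-35 + 1079/18)² = (449/18)² = 201601/324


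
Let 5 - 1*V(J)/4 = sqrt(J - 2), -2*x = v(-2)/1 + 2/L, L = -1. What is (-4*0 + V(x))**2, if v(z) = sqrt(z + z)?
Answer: 16*(5 - sqrt(-1 - I))**2 ≈ 311.19 + 159.79*I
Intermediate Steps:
v(z) = sqrt(2)*sqrt(z) (v(z) = sqrt(2*z) = sqrt(2)*sqrt(z))
x = 1 - I (x = -((sqrt(2)*sqrt(-2))/1 + 2/(-1))/2 = -((sqrt(2)*(I*sqrt(2)))*1 + 2*(-1))/2 = -((2*I)*1 - 2)/2 = -(2*I - 2)/2 = -(-2 + 2*I)/2 = 1 - I ≈ 1.0 - 1.0*I)
V(J) = 20 - 4*sqrt(-2 + J) (V(J) = 20 - 4*sqrt(J - 2) = 20 - 4*sqrt(-2 + J))
(-4*0 + V(x))**2 = (-4*0 + (20 - 4*sqrt(-2 + (1 - I))))**2 = (0 + (20 - 4*sqrt(-1 - I)))**2 = (20 - 4*sqrt(-1 - I))**2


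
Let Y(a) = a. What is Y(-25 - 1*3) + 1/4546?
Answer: -127287/4546 ≈ -28.000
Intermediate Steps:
Y(-25 - 1*3) + 1/4546 = (-25 - 1*3) + 1/4546 = (-25 - 3) + 1/4546 = -28 + 1/4546 = -127287/4546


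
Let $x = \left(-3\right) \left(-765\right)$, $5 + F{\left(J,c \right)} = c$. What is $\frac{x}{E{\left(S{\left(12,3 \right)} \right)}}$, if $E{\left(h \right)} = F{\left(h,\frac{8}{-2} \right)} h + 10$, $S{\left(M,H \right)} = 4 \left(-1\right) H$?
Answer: $\frac{2295}{118} \approx 19.449$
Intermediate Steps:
$F{\left(J,c \right)} = -5 + c$
$S{\left(M,H \right)} = - 4 H$
$E{\left(h \right)} = 10 - 9 h$ ($E{\left(h \right)} = \left(-5 + \frac{8}{-2}\right) h + 10 = \left(-5 + 8 \left(- \frac{1}{2}\right)\right) h + 10 = \left(-5 - 4\right) h + 10 = - 9 h + 10 = 10 - 9 h$)
$x = 2295$
$\frac{x}{E{\left(S{\left(12,3 \right)} \right)}} = \frac{2295}{10 - 9 \left(\left(-4\right) 3\right)} = \frac{2295}{10 - -108} = \frac{2295}{10 + 108} = \frac{2295}{118}$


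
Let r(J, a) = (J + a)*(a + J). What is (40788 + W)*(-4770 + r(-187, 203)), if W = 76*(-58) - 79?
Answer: -163862714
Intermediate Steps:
W = -4487 (W = -4408 - 79 = -4487)
r(J, a) = (J + a)² (r(J, a) = (J + a)*(J + a) = (J + a)²)
(40788 + W)*(-4770 + r(-187, 203)) = (40788 - 4487)*(-4770 + (-187 + 203)²) = 36301*(-4770 + 16²) = 36301*(-4770 + 256) = 36301*(-4514) = -163862714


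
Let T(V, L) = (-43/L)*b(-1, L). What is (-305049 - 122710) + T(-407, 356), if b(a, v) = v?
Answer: -427802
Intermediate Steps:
T(V, L) = -43 (T(V, L) = (-43/L)*L = -43)
(-305049 - 122710) + T(-407, 356) = (-305049 - 122710) - 43 = -427759 - 43 = -427802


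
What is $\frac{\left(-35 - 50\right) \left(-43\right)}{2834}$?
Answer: $\frac{3655}{2834} \approx 1.2897$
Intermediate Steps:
$\frac{\left(-35 - 50\right) \left(-43\right)}{2834} = \left(-85\right) \left(-43\right) \frac{1}{2834} = 3655 \cdot \frac{1}{2834} = \frac{3655}{2834}$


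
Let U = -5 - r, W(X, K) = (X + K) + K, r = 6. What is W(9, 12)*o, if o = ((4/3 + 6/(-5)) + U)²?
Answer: 292259/75 ≈ 3896.8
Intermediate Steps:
W(X, K) = X + 2*K (W(X, K) = (K + X) + K = X + 2*K)
U = -11 (U = -5 - 1*6 = -5 - 6 = -11)
o = 26569/225 (o = ((4/3 + 6/(-5)) - 11)² = ((4*(⅓) + 6*(-⅕)) - 11)² = ((4/3 - 6/5) - 11)² = (2/15 - 11)² = (-163/15)² = 26569/225 ≈ 118.08)
W(9, 12)*o = (9 + 2*12)*(26569/225) = (9 + 24)*(26569/225) = 33*(26569/225) = 292259/75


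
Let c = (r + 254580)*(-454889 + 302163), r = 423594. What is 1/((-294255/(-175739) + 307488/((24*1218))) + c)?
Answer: -107025051/11085098499736033195 ≈ -9.6549e-12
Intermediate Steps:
c = -103574802324 (c = (423594 + 254580)*(-454889 + 302163) = 678174*(-152726) = -103574802324)
1/((-294255/(-175739) + 307488/((24*1218))) + c) = 1/((-294255/(-175739) + 307488/((24*1218))) - 103574802324) = 1/((-294255*(-1/175739) + 307488/29232) - 103574802324) = 1/((294255/175739 + 307488*(1/29232)) - 103574802324) = 1/((294255/175739 + 6406/609) - 103574802324) = 1/(1304985329/107025051 - 103574802324) = 1/(-11085098499736033195/107025051) = -107025051/11085098499736033195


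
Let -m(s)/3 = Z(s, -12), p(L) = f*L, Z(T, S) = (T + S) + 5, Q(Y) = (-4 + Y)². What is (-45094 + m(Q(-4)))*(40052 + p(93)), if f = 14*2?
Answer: -1930823840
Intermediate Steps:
f = 28
Z(T, S) = 5 + S + T (Z(T, S) = (S + T) + 5 = 5 + S + T)
p(L) = 28*L
m(s) = 21 - 3*s (m(s) = -3*(5 - 12 + s) = -3*(-7 + s) = 21 - 3*s)
(-45094 + m(Q(-4)))*(40052 + p(93)) = (-45094 + (21 - 3*(-4 - 4)²))*(40052 + 28*93) = (-45094 + (21 - 3*(-8)²))*(40052 + 2604) = (-45094 + (21 - 3*64))*42656 = (-45094 + (21 - 192))*42656 = (-45094 - 171)*42656 = -45265*42656 = -1930823840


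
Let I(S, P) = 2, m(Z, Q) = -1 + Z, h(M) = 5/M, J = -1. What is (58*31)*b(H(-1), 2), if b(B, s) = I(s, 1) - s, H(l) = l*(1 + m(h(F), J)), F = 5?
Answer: 0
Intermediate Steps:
H(l) = l (H(l) = l*(1 + (-1 + 5/5)) = l*(1 + (-1 + 5*(⅕))) = l*(1 + (-1 + 1)) = l*(1 + 0) = l*1 = l)
b(B, s) = 2 - s
(58*31)*b(H(-1), 2) = (58*31)*(2 - 1*2) = 1798*(2 - 2) = 1798*0 = 0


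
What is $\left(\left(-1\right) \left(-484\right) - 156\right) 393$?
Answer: $128904$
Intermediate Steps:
$\left(\left(-1\right) \left(-484\right) - 156\right) 393 = \left(484 - 156\right) 393 = 328 \cdot 393 = 128904$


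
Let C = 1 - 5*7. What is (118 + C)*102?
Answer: 8568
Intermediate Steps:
C = -34 (C = 1 - 35 = -34)
(118 + C)*102 = (118 - 34)*102 = 84*102 = 8568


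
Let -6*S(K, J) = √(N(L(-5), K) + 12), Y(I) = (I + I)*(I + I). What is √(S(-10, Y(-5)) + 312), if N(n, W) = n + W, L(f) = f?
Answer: √(11232 - 6*I*√3)/6 ≈ 17.664 - 0.0081715*I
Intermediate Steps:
Y(I) = 4*I² (Y(I) = (2*I)*(2*I) = 4*I²)
N(n, W) = W + n
S(K, J) = -√(7 + K)/6 (S(K, J) = -√((K - 5) + 12)/6 = -√((-5 + K) + 12)/6 = -√(7 + K)/6)
√(S(-10, Y(-5)) + 312) = √(-√(7 - 10)/6 + 312) = √(-I*√3/6 + 312) = √(312 - I*√3/6)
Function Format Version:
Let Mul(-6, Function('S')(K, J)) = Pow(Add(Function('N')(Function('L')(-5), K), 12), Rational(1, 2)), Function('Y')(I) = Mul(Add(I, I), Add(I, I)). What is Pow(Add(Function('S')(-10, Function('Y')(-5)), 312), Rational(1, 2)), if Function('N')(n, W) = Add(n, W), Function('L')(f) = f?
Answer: Mul(Rational(1, 6), Pow(Add(11232, Mul(-6, I, Pow(3, Rational(1, 2)))), Rational(1, 2))) ≈ Add(17.664, Mul(-0.0081715, I))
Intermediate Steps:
Function('Y')(I) = Mul(4, Pow(I, 2)) (Function('Y')(I) = Mul(Mul(2, I), Mul(2, I)) = Mul(4, Pow(I, 2)))
Function('N')(n, W) = Add(W, n)
Function('S')(K, J) = Mul(Rational(-1, 6), Pow(Add(7, K), Rational(1, 2))) (Function('S')(K, J) = Mul(Rational(-1, 6), Pow(Add(Add(K, -5), 12), Rational(1, 2))) = Mul(Rational(-1, 6), Pow(Add(Add(-5, K), 12), Rational(1, 2))) = Mul(Rational(-1, 6), Pow(Add(7, K), Rational(1, 2))))
Pow(Add(Function('S')(-10, Function('Y')(-5)), 312), Rational(1, 2)) = Pow(Add(Mul(Rational(-1, 6), Pow(Add(7, -10), Rational(1, 2))), 312), Rational(1, 2)) = Pow(Add(Mul(Rational(-1, 6), Pow(-3, Rational(1, 2))), 312), Rational(1, 2)) = Pow(Add(Mul(Rational(-1, 6), Mul(I, Pow(3, Rational(1, 2)))), 312), Rational(1, 2)) = Pow(Add(Mul(Rational(-1, 6), I, Pow(3, Rational(1, 2))), 312), Rational(1, 2)) = Pow(Add(312, Mul(Rational(-1, 6), I, Pow(3, Rational(1, 2)))), Rational(1, 2))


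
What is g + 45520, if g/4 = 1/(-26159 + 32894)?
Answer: 306577204/6735 ≈ 45520.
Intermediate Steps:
g = 4/6735 (g = 4/(-26159 + 32894) = 4/6735 ≈ 0.00059391)
g + 45520 = 4/6735 + 45520 = 306577204/6735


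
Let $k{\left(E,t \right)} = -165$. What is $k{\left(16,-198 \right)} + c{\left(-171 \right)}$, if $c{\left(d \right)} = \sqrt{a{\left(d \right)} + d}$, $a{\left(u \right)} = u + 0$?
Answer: $-165 + 3 i \sqrt{38} \approx -165.0 + 18.493 i$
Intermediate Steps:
$a{\left(u \right)} = u$
$c{\left(d \right)} = \sqrt{2} \sqrt{d}$ ($c{\left(d \right)} = \sqrt{d + d} = \sqrt{2 d} = \sqrt{2} \sqrt{d}$)
$k{\left(16,-198 \right)} + c{\left(-171 \right)} = -165 + \sqrt{2} \sqrt{-171} = -165 + \sqrt{2} \cdot 3 i \sqrt{19} = -165 + 3 i \sqrt{38}$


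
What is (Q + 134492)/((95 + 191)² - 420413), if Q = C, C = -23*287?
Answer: -127891/338617 ≈ -0.37769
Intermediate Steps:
C = -6601
Q = -6601
(Q + 134492)/((95 + 191)² - 420413) = (-6601 + 134492)/((95 + 191)² - 420413) = 127891/(286² - 420413) = 127891/(81796 - 420413) = 127891/(-338617) = 127891*(-1/338617) = -127891/338617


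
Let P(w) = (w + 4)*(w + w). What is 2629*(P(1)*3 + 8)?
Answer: 99902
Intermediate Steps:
P(w) = 2*w*(4 + w) (P(w) = (4 + w)*(2*w) = 2*w*(4 + w))
2629*(P(1)*3 + 8) = 2629*((2*1*(4 + 1))*3 + 8) = 2629*((2*1*5)*3 + 8) = 2629*(10*3 + 8) = 2629*(30 + 8) = 2629*38 = 99902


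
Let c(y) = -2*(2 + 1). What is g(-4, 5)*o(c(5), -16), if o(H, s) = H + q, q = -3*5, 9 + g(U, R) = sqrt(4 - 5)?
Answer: 189 - 21*I ≈ 189.0 - 21.0*I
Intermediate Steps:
g(U, R) = -9 + I (g(U, R) = -9 + sqrt(4 - 5) = -9 + sqrt(-1) = -9 + I)
c(y) = -6 (c(y) = -2*3 = -6)
q = -15
o(H, s) = -15 + H (o(H, s) = H - 15 = -15 + H)
g(-4, 5)*o(c(5), -16) = (-9 + I)*(-15 - 6) = (-9 + I)*(-21) = 189 - 21*I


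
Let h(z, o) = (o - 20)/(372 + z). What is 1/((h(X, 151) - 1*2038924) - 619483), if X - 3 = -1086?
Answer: -711/1890127508 ≈ -3.7617e-7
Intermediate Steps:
X = -1083 (X = 3 - 1086 = -1083)
h(z, o) = (-20 + o)/(372 + z)
1/((h(X, 151) - 1*2038924) - 619483) = 1/(((-20 + 151)/(372 - 1083) - 1*2038924) - 619483) = 1/((131/(-711) - 2038924) - 619483) = 1/((-1/711*131 - 2038924) - 619483) = 1/((-131/711 - 2038924) - 619483) = 1/(-1449675095/711 - 619483) = 1/(-1890127508/711) = -711/1890127508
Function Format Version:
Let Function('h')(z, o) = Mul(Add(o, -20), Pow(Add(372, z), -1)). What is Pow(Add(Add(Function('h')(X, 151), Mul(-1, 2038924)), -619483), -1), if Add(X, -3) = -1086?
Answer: Rational(-711, 1890127508) ≈ -3.7617e-7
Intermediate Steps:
X = -1083 (X = Add(3, -1086) = -1083)
Function('h')(z, o) = Mul(Pow(Add(372, z), -1), Add(-20, o)) (Function('h')(z, o) = Mul(Add(-20, o), Pow(Add(372, z), -1)) = Mul(Pow(Add(372, z), -1), Add(-20, o)))
Pow(Add(Add(Function('h')(X, 151), Mul(-1, 2038924)), -619483), -1) = Pow(Add(Add(Mul(Pow(Add(372, -1083), -1), Add(-20, 151)), Mul(-1, 2038924)), -619483), -1) = Pow(Add(Add(Mul(Pow(-711, -1), 131), -2038924), -619483), -1) = Pow(Add(Add(Mul(Rational(-1, 711), 131), -2038924), -619483), -1) = Pow(Add(Add(Rational(-131, 711), -2038924), -619483), -1) = Pow(Add(Rational(-1449675095, 711), -619483), -1) = Pow(Rational(-1890127508, 711), -1) = Rational(-711, 1890127508)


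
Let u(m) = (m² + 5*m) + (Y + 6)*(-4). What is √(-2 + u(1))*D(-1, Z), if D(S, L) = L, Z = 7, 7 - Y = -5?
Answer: 14*I*√17 ≈ 57.724*I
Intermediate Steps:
Y = 12 (Y = 7 - 1*(-5) = 7 + 5 = 12)
u(m) = -72 + m² + 5*m (u(m) = (m² + 5*m) + (12 + 6)*(-4) = (m² + 5*m) + 18*(-4) = (m² + 5*m) - 72 = -72 + m² + 5*m)
√(-2 + u(1))*D(-1, Z) = √(-2 + (-72 + 1² + 5*1))*7 = √(-2 + (-72 + 1 + 5))*7 = √(-2 - 66)*7 = √(-68)*7 = (2*I*√17)*7 = 14*I*√17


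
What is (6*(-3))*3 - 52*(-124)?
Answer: 6394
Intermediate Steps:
(6*(-3))*3 - 52*(-124) = -18*3 + 6448 = -54 + 6448 = 6394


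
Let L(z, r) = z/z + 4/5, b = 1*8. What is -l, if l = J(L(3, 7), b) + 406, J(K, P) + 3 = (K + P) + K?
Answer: -2073/5 ≈ -414.60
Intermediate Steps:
b = 8
L(z, r) = 9/5 (L(z, r) = 1 + 4*(⅕) = 1 + ⅘ = 9/5)
J(K, P) = -3 + P + 2*K (J(K, P) = -3 + ((K + P) + K) = -3 + (P + 2*K) = -3 + P + 2*K)
l = 2073/5 (l = (-3 + 8 + 2*(9/5)) + 406 = (-3 + 8 + 18/5) + 406 = 43/5 + 406 = 2073/5 ≈ 414.60)
-l = -1*2073/5 = -2073/5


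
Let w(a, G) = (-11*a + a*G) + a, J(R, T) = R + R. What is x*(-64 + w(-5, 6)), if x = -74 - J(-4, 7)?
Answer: 2904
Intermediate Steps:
J(R, T) = 2*R
w(a, G) = -10*a + G*a (w(a, G) = (-11*a + G*a) + a = -10*a + G*a)
x = -66 (x = -74 - 2*(-4) = -74 - 1*(-8) = -74 + 8 = -66)
x*(-64 + w(-5, 6)) = -66*(-64 - 5*(-10 + 6)) = -66*(-64 - 5*(-4)) = -66*(-64 + 20) = -66*(-44) = 2904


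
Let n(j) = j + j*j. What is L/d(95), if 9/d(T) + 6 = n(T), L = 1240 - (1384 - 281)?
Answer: 416206/3 ≈ 1.3874e+5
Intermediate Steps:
n(j) = j + j²
L = 137 (L = 1240 - 1*1103 = 1240 - 1103 = 137)
d(T) = 9/(-6 + T*(1 + T))
L/d(95) = 137/((9/(-6 + 95*(1 + 95)))) = 137/((9/(-6 + 95*96))) = 137/((9/(-6 + 9120))) = 137/((9/9114)) = 137/((9*(1/9114))) = 137/(3/3038) = 137*(3038/3) = 416206/3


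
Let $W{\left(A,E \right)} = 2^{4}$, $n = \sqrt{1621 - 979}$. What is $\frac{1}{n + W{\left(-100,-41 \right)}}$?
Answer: $- \frac{8}{193} + \frac{\sqrt{642}}{386} \approx 0.024191$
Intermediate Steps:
$n = \sqrt{642} \approx 25.338$
$W{\left(A,E \right)} = 16$
$\frac{1}{n + W{\left(-100,-41 \right)}} = \frac{1}{\sqrt{642} + 16} = \frac{1}{16 + \sqrt{642}}$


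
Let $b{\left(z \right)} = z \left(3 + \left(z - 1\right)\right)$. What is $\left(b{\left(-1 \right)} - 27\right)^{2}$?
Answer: $784$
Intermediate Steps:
$b{\left(z \right)} = z \left(2 + z\right)$ ($b{\left(z \right)} = z \left(3 + \left(-1 + z\right)\right) = z \left(2 + z\right)$)
$\left(b{\left(-1 \right)} - 27\right)^{2} = \left(- (2 - 1) - 27\right)^{2} = \left(\left(-1\right) 1 - 27\right)^{2} = \left(-1 - 27\right)^{2} = \left(-28\right)^{2} = 784$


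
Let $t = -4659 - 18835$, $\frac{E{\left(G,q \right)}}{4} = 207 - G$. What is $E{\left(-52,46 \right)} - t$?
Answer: $24530$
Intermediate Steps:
$E{\left(G,q \right)} = 828 - 4 G$ ($E{\left(G,q \right)} = 4 \left(207 - G\right) = 828 - 4 G$)
$t = -23494$ ($t = -4659 - 18835 = -23494$)
$E{\left(-52,46 \right)} - t = \left(828 - -208\right) - -23494 = \left(828 + 208\right) + 23494 = 1036 + 23494 = 24530$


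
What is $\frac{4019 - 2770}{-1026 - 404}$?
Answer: $- \frac{1249}{1430} \approx -0.87343$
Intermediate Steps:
$\frac{4019 - 2770}{-1026 - 404} = \frac{1249}{-1430} = 1249 \left(- \frac{1}{1430}\right) = - \frac{1249}{1430}$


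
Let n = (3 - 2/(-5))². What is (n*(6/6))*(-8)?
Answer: -2312/25 ≈ -92.480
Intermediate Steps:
n = 289/25 (n = (3 - 2*(-⅕))² = (3 + ⅖)² = (17/5)² = 289/25 ≈ 11.560)
(n*(6/6))*(-8) = (289*(6/6)/25)*(-8) = (289*(6*(⅙))/25)*(-8) = ((289/25)*1)*(-8) = (289/25)*(-8) = -2312/25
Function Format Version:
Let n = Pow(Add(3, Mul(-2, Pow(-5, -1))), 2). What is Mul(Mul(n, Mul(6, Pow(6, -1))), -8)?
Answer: Rational(-2312, 25) ≈ -92.480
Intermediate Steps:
n = Rational(289, 25) (n = Pow(Add(3, Mul(-2, Rational(-1, 5))), 2) = Pow(Add(3, Rational(2, 5)), 2) = Pow(Rational(17, 5), 2) = Rational(289, 25) ≈ 11.560)
Mul(Mul(n, Mul(6, Pow(6, -1))), -8) = Mul(Mul(Rational(289, 25), Mul(6, Pow(6, -1))), -8) = Mul(Mul(Rational(289, 25), Mul(6, Rational(1, 6))), -8) = Mul(Mul(Rational(289, 25), 1), -8) = Mul(Rational(289, 25), -8) = Rational(-2312, 25)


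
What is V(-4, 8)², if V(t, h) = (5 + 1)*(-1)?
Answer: 36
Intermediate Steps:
V(t, h) = -6 (V(t, h) = 6*(-1) = -6)
V(-4, 8)² = (-6)² = 36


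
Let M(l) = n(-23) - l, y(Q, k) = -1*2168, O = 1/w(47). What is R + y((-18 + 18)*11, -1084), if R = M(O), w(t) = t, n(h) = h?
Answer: -102978/47 ≈ -2191.0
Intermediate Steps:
O = 1/47 ≈ 0.021277
y(Q, k) = -2168
M(l) = -23 - l
R = -1082/47 (R = -23 - 1*1/47 = -23 - 1/47 = -1082/47 ≈ -23.021)
R + y((-18 + 18)*11, -1084) = -1082/47 - 2168 = -102978/47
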